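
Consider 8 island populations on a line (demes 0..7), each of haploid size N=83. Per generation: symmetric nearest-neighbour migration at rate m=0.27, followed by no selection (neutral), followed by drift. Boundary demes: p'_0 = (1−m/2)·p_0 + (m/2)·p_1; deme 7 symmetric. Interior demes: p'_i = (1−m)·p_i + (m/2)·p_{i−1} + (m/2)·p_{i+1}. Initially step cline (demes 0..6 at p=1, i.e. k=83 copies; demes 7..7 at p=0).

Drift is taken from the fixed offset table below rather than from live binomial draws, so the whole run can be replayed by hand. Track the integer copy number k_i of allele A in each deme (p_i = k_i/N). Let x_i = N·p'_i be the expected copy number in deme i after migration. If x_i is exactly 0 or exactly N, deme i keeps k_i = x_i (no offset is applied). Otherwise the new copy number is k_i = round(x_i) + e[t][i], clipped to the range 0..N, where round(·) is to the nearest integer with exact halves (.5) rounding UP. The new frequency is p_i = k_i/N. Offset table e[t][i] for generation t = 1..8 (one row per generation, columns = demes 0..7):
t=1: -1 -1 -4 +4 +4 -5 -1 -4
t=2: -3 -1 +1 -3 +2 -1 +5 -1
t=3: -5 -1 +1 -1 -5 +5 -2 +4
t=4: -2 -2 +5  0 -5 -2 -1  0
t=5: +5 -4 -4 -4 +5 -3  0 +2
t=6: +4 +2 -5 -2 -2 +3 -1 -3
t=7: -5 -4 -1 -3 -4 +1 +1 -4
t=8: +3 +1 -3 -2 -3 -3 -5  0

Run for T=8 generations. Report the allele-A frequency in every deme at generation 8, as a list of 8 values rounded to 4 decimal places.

[1.0000, 0.9518, 0.8554, 0.8554, 0.8313, 0.8072, 0.6024, 0.4578]

t=0: k=[83 83 83 83 83 83 83 0]
t=1: x=[83.0000 83.0000 83.0000 83.0000 83.0000 83.0000 71.7950 11.2050] k=[83 83 83 83 83 83 71 7]
t=2: x=[83.0000 83.0000 83.0000 83.0000 83.0000 81.3800 63.9800 15.6400] k=[83 83 83 83 83 80 69 15]
t=3: x=[83.0000 83.0000 83.0000 83.0000 82.5950 78.9200 63.1950 22.2900] k=[83 83 83 83 78 83 61 26]
t=4: x=[83.0000 83.0000 83.0000 82.3250 79.3500 79.3550 59.2450 30.7250] k=[83 83 83 82 74 77 58 31]
t=5: x=[83.0000 83.0000 82.8650 81.0550 75.4850 74.0300 56.9200 34.6450] k=[83 83 79 77 80 71 57 37]
t=6: x=[83.0000 82.4600 79.2700 77.6750 78.3800 70.3250 56.1900 39.7000] k=[83 83 74 76 76 73 55 37]
t=7: x=[83.0000 81.7850 75.4850 75.7300 75.5950 70.9750 55.0000 39.4300] k=[83 78 74 73 72 72 56 35]
t=8: x=[82.3250 78.1350 74.4050 73.0000 72.1350 69.8400 55.3250 37.8350] k=[83 79 71 71 69 67 50 38]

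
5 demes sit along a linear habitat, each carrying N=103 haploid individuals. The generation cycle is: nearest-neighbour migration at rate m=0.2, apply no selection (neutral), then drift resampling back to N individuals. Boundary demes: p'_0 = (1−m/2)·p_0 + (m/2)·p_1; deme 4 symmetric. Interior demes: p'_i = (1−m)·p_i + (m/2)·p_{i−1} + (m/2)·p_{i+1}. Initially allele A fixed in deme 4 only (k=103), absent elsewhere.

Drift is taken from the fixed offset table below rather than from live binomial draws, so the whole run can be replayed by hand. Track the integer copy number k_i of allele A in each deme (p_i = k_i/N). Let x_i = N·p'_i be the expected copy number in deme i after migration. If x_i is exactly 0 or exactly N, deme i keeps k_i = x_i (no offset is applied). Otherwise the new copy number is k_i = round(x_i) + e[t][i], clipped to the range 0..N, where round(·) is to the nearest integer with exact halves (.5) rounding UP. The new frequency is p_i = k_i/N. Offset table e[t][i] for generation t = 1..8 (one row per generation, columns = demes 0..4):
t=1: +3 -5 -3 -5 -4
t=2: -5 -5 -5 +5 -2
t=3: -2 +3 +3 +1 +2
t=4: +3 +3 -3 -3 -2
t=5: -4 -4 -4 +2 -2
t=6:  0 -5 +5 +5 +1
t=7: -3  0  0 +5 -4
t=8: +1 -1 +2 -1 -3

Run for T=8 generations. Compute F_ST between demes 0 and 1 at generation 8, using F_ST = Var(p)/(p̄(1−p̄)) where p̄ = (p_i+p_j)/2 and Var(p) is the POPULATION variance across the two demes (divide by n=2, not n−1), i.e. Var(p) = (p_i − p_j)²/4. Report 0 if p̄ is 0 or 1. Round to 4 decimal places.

t=0: k=[0 0 0 0 103]
t=1: x=[0.0000 0.0000 0.0000 10.3000 92.7000] k=[0 0 0 5 89]
t=2: x=[0.0000 0.0000 0.5000 12.9000 80.6000] k=[0 0 0 18 79]
t=3: x=[0.0000 0.0000 1.8000 22.3000 72.9000] k=[0 0 5 23 75]
t=4: x=[0.0000 0.5000 6.3000 26.4000 69.8000] k=[0 4 3 23 68]
t=5: x=[0.4000 3.5000 5.1000 25.5000 63.5000] k=[0 0 1 28 62]
t=6: x=[0.0000 0.1000 3.6000 28.7000 58.6000] k=[0 0 9 34 60]
t=7: x=[0.0000 0.9000 10.6000 34.1000 57.4000] k=[0 1 11 39 53]
t=8: x=[0.1000 1.9000 12.8000 37.6000 51.6000] k=[1 1 15 37 49]

0.0000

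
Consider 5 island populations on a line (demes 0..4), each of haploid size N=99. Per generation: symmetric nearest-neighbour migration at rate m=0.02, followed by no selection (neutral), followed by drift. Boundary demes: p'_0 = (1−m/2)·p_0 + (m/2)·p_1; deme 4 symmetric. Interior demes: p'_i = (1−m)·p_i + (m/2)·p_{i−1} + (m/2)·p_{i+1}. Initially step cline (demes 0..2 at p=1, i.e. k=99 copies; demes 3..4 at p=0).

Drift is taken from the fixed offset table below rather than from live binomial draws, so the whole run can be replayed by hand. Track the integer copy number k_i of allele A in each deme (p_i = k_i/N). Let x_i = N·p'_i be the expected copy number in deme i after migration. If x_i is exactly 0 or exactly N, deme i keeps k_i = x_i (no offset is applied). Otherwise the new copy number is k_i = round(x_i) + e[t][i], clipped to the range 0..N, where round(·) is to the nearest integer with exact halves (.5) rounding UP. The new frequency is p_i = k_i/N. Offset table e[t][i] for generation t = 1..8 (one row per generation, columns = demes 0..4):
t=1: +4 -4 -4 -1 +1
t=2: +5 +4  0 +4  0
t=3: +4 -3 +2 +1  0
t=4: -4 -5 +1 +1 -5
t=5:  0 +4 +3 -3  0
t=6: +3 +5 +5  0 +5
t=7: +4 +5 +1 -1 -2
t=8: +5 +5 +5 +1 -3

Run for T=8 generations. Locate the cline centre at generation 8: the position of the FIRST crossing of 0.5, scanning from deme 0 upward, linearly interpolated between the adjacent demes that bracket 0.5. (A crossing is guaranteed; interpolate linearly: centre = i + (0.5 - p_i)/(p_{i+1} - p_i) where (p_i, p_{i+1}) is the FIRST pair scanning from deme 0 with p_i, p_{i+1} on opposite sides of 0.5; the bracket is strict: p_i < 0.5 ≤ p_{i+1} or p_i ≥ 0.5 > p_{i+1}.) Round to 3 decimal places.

2.556

t=0: k=[99 99 99 0 0]
t=1: x=[99.0000 99.0000 98.0100 0.9900 0.0000] k=[99 99 94 0 0]
t=2: x=[99.0000 98.9500 93.1100 0.9400 0.0000] k=[99 99 93 5 0]
t=3: x=[99.0000 98.9400 92.1800 5.8300 0.0500] k=[99 96 94 7 0]
t=4: x=[98.9700 96.0100 93.1500 7.8000 0.0700] k=[95 91 94 9 0]
t=5: x=[94.9600 91.0700 93.1200 9.7600 0.0900] k=[95 95 96 7 0]
t=6: x=[95.0000 95.0100 95.1000 7.8200 0.0700] k=[98 99 99 8 5]
t=7: x=[98.0100 98.9900 98.0900 8.8800 5.0300] k=[99 99 99 8 3]
t=8: x=[99.0000 99.0000 98.0900 8.8600 3.0500] k=[99 99 99 10 0]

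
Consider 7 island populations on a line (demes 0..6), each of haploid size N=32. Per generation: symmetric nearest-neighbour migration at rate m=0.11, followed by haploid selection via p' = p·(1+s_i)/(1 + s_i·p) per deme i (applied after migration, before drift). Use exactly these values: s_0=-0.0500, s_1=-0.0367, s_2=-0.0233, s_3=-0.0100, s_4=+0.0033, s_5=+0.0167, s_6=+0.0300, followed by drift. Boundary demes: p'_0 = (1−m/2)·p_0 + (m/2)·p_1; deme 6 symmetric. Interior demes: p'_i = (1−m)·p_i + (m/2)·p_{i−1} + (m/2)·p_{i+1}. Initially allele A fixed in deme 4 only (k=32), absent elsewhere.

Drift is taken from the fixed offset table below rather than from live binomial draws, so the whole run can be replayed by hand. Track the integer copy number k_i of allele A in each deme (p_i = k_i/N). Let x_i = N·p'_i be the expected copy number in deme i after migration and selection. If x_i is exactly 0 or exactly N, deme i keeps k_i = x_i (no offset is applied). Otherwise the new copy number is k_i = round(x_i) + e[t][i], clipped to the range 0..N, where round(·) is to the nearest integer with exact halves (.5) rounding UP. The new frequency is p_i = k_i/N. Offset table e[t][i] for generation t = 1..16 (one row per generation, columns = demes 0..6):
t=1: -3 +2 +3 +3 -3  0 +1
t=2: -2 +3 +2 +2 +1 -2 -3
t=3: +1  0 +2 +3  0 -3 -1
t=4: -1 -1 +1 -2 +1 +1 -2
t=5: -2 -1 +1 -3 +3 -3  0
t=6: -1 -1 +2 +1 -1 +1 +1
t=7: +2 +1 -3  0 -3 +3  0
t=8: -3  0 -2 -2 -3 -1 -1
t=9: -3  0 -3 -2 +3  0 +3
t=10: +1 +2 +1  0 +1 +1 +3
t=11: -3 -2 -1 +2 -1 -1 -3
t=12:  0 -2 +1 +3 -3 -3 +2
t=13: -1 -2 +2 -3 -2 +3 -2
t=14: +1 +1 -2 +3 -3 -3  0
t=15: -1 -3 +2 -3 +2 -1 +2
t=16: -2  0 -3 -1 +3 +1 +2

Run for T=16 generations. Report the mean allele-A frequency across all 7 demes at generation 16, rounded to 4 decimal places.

0.0893

t=0: k=[0 0 0 0 32 0 0]
t=1: x=[0.0000 0.0000 0.0000 1.7434 28.4903 1.7877 0.0000] k=[0 0 0 5 25 2 0]
t=2: x=[0.0000 0.0000 0.2686 5.7773 22.6568 3.2024 0.1133] k=[0 0 2 8 24 1 0]
t=3: x=[0.0000 0.1060 2.1718 8.4872 21.8778 2.2443 0.0566] k=[0 0 4 11 22 0 0]
t=4: x=[0.0000 0.2120 4.0803 11.1469 20.2095 1.2294 0.0000] k=[0 0 5 9 21 2 0]
t=5: x=[0.0000 0.2650 4.8472 9.3733 19.3202 2.9795 0.1133] k=[0 0 6 6 22 0 0]
t=6: x=[0.0000 0.3180 5.5608 6.8259 19.9348 1.2294 0.0000] k=[0 0 8 8 19 2 0]
t=7: x=[0.0000 0.4241 7.4247 8.5419 17.4861 2.8679 0.1133] k=[0 1 4 9 14 6 0]
t=8: x=[0.0523 1.0706 4.0263 8.9351 13.3106 6.1923 0.3398] k=[0 1 2 7 10 5 0]
t=9: x=[0.0523 0.9644 2.1718 6.8358 9.5821 5.0703 0.2832] k=[0 1 0 5 13 5 3]
t=10: x=[0.0523 0.8582 0.3224 5.1216 12.1448 5.4040 3.1940] k=[1 3 1 5 13 6 6]
t=11: x=[1.0563 2.6865 1.3003 5.1762 12.1999 6.4701 6.1454] k=[0 1 0 7 11 5 3]
t=12: x=[0.0523 0.8582 0.4299 6.7811 10.4732 5.2928 3.1940] k=[0 0 1 10 7 2 5]
t=13: x=[0.0000 0.0530 1.4079 9.2737 6.9078 2.4776 4.9576] k=[0 0 3 6 5 5 3]
t=14: x=[0.0000 0.1590 2.9365 5.7326 5.0690 4.9590 3.1940] k=[0 1 1 9 2 2 3]
t=15: x=[0.0523 0.9113 1.4079 8.1140 2.3923 2.0871 3.0250] k=[0 0 3 5 4 1 5]
t=16: x=[0.0000 0.1590 2.8826 4.7939 3.9013 1.4071 4.9014] k=[0 0 0 4 7 2 7]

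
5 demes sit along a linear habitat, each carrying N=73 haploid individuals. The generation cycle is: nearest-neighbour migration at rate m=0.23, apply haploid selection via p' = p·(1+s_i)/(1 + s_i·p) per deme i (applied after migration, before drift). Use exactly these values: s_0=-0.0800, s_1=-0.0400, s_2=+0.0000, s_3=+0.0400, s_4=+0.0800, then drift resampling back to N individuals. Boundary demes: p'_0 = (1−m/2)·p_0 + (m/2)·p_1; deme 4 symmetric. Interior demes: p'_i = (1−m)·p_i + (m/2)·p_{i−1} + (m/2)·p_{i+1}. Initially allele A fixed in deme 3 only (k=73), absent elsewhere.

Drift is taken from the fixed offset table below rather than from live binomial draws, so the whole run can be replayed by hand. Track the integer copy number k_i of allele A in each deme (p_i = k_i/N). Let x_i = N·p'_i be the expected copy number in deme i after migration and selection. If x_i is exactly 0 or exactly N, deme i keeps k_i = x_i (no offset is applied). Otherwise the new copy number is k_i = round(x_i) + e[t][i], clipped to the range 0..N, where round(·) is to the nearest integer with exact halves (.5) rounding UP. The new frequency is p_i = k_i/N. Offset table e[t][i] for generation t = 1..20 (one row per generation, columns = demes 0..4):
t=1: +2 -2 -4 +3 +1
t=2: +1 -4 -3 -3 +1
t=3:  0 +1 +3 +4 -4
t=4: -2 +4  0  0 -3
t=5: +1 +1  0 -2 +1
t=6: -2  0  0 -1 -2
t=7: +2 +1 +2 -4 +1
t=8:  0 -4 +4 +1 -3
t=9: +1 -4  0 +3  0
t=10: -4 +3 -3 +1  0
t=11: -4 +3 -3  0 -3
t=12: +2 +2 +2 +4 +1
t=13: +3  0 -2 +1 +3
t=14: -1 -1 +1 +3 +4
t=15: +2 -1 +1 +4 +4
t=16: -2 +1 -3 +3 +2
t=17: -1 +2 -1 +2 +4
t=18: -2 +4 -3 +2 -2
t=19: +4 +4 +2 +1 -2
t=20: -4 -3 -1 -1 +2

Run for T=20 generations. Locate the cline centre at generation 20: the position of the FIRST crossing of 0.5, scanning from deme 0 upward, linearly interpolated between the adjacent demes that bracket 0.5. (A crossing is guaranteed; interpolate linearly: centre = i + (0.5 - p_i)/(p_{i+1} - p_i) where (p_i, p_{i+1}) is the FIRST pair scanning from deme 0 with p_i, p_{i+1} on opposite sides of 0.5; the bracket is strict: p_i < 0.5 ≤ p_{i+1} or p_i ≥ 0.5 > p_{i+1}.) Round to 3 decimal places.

t=0: k=[0 0 0 73 0]
t=1: x=[0.0000 0.0000 8.3950 56.7117 8.9839] k=[0 0 4 60 10]
t=2: x=[0.0000 0.4417 9.9800 48.4531 16.7214] k=[0 0 7 45 18]
t=3: x=[0.0000 0.7731 10.5650 38.2397 22.2781] k=[0 2 14 42 18]
t=4: x=[0.2117 3.0292 15.8400 36.7357 21.9221] k=[0 7 16 37 19]
t=5: x=[0.7413 6.9684 17.3800 33.2237 22.2420] k=[2 8 17 31 23]
t=6: x=[2.4821 8.0480 17.5750 29.1540 25.1737] k=[0 8 18 28 23]
t=7: x=[0.8473 7.9366 18.0000 26.9382 24.8198] k=[3 9 20 23 26]
t=8: x=[3.4086 9.2405 19.0800 23.6223 26.9497] k=[3 5 23 25 24]
t=9: x=[2.9822 6.5911 21.1600 25.2994 25.3736] k=[4 3 21 28 25]
t=10: x=[3.5895 4.9918 19.7350 27.5191 26.6329] k=[0 8 17 29 27]
t=11: x=[0.8473 7.8252 17.3450 28.0644 28.5563] k=[0 11 14 28 26]
t=12: x=[1.1654 9.7305 15.2650 26.8219 27.5368] k=[3 12 17 31 29]
t=13: x=[3.7287 11.1489 18.0350 29.8495 30.5886] k=[7 11 16 31 34]
t=14: x=[6.9198 10.7358 17.1500 30.3128 35.0545] k=[6 10 18 33 39]
t=15: x=[5.9856 10.0995 18.8050 32.6714 39.7077] k=[8 9 20 37 44]
t=16: x=[7.5328 9.7985 20.6900 36.5657 44.5421] k=[6 11 18 40 47]
t=17: x=[6.0929 10.8475 19.7250 38.9883 47.4866] k=[5 13 19 41 51]
t=18: x=[5.4820 12.3456 20.8400 40.3293 51.0492] k=[3 16 18 42 49]
t=19: x=[4.1559 14.2607 20.5300 40.7526 49.4394] k=[8 18 23 42 47]
t=20: x=[8.5033 16.8893 24.6100 41.0961 47.7116] k=[5 14 24 40 50]

2.781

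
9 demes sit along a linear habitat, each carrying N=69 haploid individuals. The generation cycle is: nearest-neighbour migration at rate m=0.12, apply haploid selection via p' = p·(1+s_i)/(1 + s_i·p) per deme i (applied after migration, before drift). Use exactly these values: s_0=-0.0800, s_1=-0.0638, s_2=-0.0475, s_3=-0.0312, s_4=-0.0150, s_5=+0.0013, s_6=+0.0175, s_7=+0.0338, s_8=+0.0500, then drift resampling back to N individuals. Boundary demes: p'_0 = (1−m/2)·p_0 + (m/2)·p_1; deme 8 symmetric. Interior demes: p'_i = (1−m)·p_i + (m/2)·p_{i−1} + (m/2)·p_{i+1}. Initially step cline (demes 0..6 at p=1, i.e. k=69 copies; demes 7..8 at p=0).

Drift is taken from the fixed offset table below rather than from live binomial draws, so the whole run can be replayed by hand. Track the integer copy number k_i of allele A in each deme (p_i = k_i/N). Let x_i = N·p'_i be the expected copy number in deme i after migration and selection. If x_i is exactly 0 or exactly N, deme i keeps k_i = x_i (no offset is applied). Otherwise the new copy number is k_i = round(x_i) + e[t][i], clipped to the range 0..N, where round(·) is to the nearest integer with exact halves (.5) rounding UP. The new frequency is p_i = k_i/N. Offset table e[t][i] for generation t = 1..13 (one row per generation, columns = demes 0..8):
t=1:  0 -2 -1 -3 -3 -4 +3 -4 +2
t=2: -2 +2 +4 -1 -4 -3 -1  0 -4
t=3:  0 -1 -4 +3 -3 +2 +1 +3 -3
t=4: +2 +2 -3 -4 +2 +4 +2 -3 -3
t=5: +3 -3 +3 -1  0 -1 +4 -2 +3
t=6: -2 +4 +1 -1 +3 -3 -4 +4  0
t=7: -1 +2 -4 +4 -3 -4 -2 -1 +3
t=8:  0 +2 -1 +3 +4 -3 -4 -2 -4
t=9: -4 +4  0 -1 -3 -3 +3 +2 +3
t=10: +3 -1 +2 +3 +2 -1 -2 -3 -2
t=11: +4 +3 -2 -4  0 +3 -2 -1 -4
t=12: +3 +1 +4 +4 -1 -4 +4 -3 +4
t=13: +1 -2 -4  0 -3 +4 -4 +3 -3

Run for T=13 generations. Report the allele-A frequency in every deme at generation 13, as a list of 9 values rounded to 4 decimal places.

[1.0000, 0.9710, 0.9275, 1.0000, 0.8696, 0.8116, 0.6087, 0.3478, 0.1304]

t=0: k=[69 69 69 69 69 69 69 0 0]
t=1: x=[69.0000 69.0000 69.0000 69.0000 69.0000 69.0000 64.9270 4.2713 0.0000] k=[69 69 69 69 69 69 68 0 0]
t=2: x=[69.0000 69.0000 69.0000 69.0000 69.0000 68.9401 64.0602 4.2095 0.0000] k=[69 69 69 69 69 66 63 4 0]
t=3: x=[69.0000 69.0000 69.0000 69.0000 68.8173 66.0037 59.7795 7.5198 0.2520] k=[69 69 69 69 66 68 61 11 0]
t=4: x=[69.0000 69.0000 69.0000 68.8142 66.2605 67.4620 58.5745 13.7014 0.6927] k=[69 69 69 65 68 69 61 11 0]
t=5: x=[69.0000 69.0000 68.7481 65.3109 67.8632 68.4607 58.6338 13.7014 0.6927] k=[69 69 69 64 68 67 63 12 4]
t=6: x=[69.0000 69.0000 68.6851 64.4059 67.6806 66.8227 60.3126 14.9659 4.6888] k=[69 69 69 63 69 64 56 19 5]
t=7: x=[69.0000 69.0000 68.6221 63.5634 68.3300 63.8262 54.4601 20.8606 6.1062] k=[69 69 65 68 65 60 52 20 9]
t=8: x=[69.0000 68.7437 65.2512 67.5971 64.8211 59.8303 50.7935 21.7521 10.0725] k=[69 69 64 69 69 57 47 20 6]
t=9: x=[69.0000 68.6797 64.3952 68.6904 68.2692 57.1328 46.2454 21.2659 7.1466] k=[69 69 64 68 65 54 49 23 10]
t=10: x=[69.0000 68.6797 64.3326 67.5352 64.4563 54.3750 47.9943 24.3007 11.2313] k=[69 68 66 69 66 53 46 21 9]
t=11: x=[68.9348 67.8689 66.1709 68.6285 65.3481 53.3757 45.1912 22.2785 10.1346] k=[69 69 64 65 65 56 43 21 6]
t=12: x=[69.0000 68.6797 64.1449 64.8172 64.3955 55.7739 42.7428 21.9141 7.2090] k=[69 69 68 69 63 52 47 19 11]
t=13: x=[69.0000 68.9359 68.0767 68.5666 62.6129 52.3764 45.8874 20.6781 11.9546] k=[69 67 64 69 60 56 42 24 9]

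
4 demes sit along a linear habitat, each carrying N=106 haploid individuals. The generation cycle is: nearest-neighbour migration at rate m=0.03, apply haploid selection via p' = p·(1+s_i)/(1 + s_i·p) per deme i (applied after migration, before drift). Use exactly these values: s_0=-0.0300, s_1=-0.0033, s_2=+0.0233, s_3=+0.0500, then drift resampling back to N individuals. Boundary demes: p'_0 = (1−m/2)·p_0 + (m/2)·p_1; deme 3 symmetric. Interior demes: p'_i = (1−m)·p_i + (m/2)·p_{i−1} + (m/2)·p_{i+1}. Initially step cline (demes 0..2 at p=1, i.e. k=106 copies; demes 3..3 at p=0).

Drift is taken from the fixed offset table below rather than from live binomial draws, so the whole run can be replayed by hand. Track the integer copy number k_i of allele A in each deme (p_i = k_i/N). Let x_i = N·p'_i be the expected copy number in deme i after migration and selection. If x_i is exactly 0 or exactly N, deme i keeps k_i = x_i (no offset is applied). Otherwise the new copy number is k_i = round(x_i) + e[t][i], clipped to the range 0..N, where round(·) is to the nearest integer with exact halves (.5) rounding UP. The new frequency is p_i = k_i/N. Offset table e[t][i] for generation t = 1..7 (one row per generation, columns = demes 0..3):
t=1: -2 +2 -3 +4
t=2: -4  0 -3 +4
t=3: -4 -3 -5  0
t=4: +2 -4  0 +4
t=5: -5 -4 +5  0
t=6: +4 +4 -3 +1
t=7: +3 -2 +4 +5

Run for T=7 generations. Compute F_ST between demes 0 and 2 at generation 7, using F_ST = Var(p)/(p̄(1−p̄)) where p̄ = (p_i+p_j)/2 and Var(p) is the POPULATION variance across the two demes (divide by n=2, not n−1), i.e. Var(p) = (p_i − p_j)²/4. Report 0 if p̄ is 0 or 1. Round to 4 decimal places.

t=0: k=[106 106 106 0]
t=1: x=[106.0000 106.0000 104.4457 1.6682] k=[106 106 101 6]
t=2: x=[106.0000 105.9248 99.7861 7.7690] k=[106 106 97 12]
t=3: x=[106.0000 105.8646 96.0693 13.8520] k=[106 103 91 14]
t=4: x=[105.9536 102.8549 90.3350 15.7998] k=[106 99 90 20]
t=5: x=[105.8918 98.9483 89.4099 21.8852] k=[101 95 94 22]
t=6: x=[100.7604 95.0426 93.1966 23.9730] k=[105 99 90 25]
t=7: x=[104.8766 98.9332 89.4837 26.9436] k=[106 97 93 32]

0.0653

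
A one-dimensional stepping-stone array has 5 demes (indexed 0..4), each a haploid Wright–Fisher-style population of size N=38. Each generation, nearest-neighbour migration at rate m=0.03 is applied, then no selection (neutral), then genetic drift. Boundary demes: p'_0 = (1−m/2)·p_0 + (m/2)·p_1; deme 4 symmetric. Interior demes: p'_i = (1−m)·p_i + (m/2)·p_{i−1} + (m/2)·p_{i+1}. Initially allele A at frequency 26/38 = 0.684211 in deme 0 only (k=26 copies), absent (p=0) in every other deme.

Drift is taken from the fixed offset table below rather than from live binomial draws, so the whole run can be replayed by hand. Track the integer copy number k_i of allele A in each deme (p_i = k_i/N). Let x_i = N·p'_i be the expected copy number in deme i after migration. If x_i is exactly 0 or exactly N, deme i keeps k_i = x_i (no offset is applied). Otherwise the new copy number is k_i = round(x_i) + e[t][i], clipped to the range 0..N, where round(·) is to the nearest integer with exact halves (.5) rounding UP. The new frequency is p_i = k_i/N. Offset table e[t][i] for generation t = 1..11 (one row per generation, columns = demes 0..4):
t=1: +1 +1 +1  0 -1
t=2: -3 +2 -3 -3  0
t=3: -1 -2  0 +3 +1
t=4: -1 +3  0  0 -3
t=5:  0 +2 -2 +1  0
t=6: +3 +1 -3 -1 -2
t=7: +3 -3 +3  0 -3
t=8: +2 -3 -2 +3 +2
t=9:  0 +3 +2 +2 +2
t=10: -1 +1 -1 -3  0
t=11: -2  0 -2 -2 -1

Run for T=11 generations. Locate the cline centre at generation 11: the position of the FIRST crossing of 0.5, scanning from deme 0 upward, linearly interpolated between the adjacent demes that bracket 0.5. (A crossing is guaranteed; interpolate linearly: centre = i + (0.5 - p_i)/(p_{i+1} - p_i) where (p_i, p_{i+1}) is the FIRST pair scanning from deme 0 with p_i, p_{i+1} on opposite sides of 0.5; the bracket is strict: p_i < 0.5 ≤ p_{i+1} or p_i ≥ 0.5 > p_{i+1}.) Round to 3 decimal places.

t=0: k=[26 0 0 0 0]
t=1: x=[25.6100 0.3900 0.0000 0.0000 0.0000] k=[27 1 0 0 0]
t=2: x=[26.6100 1.3750 0.0150 0.0000 0.0000] k=[24 3 0 0 0]
t=3: x=[23.6850 3.2700 0.0450 0.0000 0.0000] k=[23 1 0 0 0]
t=4: x=[22.6700 1.3150 0.0150 0.0000 0.0000] k=[22 4 0 0 0]
t=5: x=[21.7300 4.2100 0.0600 0.0000 0.0000] k=[22 6 0 0 0]
t=6: x=[21.7600 6.1500 0.0900 0.0000 0.0000] k=[25 7 0 0 0]
t=7: x=[24.7300 7.1650 0.1050 0.0000 0.0000] k=[28 4 3 0 0]
t=8: x=[27.6400 4.3450 2.9700 0.0450 0.0000] k=[30 1 1 3 0]
t=9: x=[29.5650 1.4350 1.0300 2.9250 0.0450] k=[30 4 3 5 2]
t=10: x=[29.6100 4.3750 3.0450 4.9250 2.0450] k=[29 5 2 2 2]
t=11: x=[28.6400 5.3150 2.0450 2.0000 2.0000] k=[27 5 0 0 1]

0.364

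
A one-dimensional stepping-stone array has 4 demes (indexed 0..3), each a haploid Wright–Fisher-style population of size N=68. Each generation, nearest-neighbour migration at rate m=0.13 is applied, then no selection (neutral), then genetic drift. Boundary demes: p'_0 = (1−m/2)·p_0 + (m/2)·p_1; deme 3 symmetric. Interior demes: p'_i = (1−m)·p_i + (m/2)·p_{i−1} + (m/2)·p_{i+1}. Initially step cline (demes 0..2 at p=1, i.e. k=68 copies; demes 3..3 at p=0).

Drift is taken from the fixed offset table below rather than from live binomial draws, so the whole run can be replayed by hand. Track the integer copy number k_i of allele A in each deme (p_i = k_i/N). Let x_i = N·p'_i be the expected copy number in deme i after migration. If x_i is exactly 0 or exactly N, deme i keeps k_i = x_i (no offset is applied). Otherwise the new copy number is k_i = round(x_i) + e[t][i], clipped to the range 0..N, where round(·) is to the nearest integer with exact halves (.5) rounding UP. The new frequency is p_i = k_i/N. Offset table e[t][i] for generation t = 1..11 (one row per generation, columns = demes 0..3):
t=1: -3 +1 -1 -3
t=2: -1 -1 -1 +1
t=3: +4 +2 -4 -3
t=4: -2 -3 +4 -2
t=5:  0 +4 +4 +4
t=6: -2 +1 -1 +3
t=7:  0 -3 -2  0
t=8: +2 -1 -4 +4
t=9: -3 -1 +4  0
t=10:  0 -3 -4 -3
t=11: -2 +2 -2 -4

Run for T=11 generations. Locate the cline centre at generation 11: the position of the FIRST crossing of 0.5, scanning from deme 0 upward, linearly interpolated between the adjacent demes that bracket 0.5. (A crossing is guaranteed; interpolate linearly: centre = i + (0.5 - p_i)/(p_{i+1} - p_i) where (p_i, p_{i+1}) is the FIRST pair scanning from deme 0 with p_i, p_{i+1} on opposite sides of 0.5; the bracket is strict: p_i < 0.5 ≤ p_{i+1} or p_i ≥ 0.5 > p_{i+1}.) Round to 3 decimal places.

2.444

t=0: k=[68 68 68 0]
t=1: x=[68.0000 68.0000 63.5800 4.4200] k=[68 68 63 1]
t=2: x=[68.0000 67.6750 59.2950 5.0300] k=[68 67 58 6]
t=3: x=[67.9350 66.4800 55.2050 9.3800] k=[68 68 51 6]
t=4: x=[68.0000 66.8950 49.1800 8.9250] k=[68 64 53 7]
t=5: x=[67.7400 63.5450 50.7250 9.9900] k=[68 68 55 14]
t=6: x=[68.0000 67.1550 53.1800 16.6650] k=[68 68 52 20]
t=7: x=[68.0000 66.9600 50.9600 22.0800] k=[68 64 49 22]
t=8: x=[67.7400 63.2850 48.2200 23.7550] k=[68 62 44 28]
t=9: x=[67.6100 61.2200 44.1300 29.0400] k=[65 60 48 29]
t=10: x=[64.6750 59.5450 47.5450 30.2350] k=[65 57 44 27]
t=11: x=[64.4800 56.6750 43.7400 28.1050] k=[62 59 42 24]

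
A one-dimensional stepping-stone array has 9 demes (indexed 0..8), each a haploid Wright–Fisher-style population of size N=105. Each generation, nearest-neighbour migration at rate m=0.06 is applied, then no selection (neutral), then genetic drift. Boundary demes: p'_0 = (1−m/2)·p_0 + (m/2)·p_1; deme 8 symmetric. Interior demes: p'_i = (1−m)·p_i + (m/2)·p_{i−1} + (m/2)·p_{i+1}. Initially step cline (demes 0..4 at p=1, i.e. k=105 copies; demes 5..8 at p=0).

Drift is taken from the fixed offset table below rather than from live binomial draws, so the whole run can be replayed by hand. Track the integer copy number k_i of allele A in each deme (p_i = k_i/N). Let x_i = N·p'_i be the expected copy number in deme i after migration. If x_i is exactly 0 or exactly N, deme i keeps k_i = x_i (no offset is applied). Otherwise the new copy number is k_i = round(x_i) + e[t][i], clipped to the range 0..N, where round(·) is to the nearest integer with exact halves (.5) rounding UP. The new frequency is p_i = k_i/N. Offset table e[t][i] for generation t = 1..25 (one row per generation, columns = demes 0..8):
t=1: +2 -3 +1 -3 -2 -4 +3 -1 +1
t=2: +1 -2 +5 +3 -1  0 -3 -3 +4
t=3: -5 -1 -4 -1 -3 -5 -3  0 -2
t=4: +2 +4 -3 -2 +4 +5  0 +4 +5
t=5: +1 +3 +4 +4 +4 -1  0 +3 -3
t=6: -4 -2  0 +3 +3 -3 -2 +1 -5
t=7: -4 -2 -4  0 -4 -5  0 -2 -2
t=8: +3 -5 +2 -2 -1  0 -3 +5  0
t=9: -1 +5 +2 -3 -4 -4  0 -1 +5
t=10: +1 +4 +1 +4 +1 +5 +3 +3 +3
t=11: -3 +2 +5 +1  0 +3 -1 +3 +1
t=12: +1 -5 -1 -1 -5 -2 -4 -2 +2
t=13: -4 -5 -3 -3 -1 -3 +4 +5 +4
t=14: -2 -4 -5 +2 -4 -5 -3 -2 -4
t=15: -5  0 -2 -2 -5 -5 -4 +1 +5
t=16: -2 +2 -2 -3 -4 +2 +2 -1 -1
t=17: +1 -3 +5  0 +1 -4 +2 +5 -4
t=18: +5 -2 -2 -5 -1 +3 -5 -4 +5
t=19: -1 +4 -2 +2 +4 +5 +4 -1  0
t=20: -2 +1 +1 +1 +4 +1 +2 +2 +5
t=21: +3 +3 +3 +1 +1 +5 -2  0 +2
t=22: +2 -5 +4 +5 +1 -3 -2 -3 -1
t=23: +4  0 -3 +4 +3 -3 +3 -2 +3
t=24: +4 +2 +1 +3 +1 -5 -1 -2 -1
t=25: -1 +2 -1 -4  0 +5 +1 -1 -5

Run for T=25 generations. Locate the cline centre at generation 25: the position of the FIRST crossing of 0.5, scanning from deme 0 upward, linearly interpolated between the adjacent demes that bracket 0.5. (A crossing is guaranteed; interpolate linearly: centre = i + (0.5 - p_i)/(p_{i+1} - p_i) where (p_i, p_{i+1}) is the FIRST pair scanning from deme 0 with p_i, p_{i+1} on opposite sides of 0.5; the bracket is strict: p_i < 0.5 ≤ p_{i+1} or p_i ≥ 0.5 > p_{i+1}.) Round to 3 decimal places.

4.314

t=0: k=[105 105 105 105 105 0 0 0 0]
t=1: x=[105.0000 105.0000 105.0000 105.0000 101.8500 3.1500 0.0000 0.0000 0.0000] k=[105 105 105 105 100 0 0 0 0]
t=2: x=[105.0000 105.0000 105.0000 104.8500 97.1500 3.0000 0.0000 0.0000 0.0000] k=[105 105 105 105 96 3 0 0 0]
t=3: x=[105.0000 105.0000 105.0000 104.7300 93.4800 5.7000 0.0900 0.0000 0.0000] k=[105 105 105 104 90 1 0 0 0]
t=4: x=[105.0000 105.0000 104.9700 103.6100 87.7500 3.6400 0.0300 0.0000 0.0000] k=[105 105 102 102 92 9 0 0 0]
t=5: x=[105.0000 104.9100 102.0900 101.7000 89.8100 11.2200 0.2700 0.0000 0.0000] k=[105 105 105 105 94 10 0 0 0]
t=6: x=[105.0000 105.0000 105.0000 104.6700 91.8100 12.2200 0.3000 0.0000 0.0000] k=[105 105 105 105 95 9 0 0 0]
t=7: x=[105.0000 105.0000 105.0000 104.7000 92.7200 11.3100 0.2700 0.0000 0.0000] k=[105 105 105 105 89 6 0 0 0]
t=8: x=[105.0000 105.0000 105.0000 104.5200 86.9900 8.3100 0.1800 0.0000 0.0000] k=[105 105 105 103 86 8 0 0 0]
t=9: x=[105.0000 105.0000 104.9400 102.5500 84.1700 10.1000 0.2400 0.0000 0.0000] k=[105 105 105 100 80 6 0 0 0]
t=10: x=[105.0000 105.0000 104.8500 99.5500 78.3800 8.0400 0.1800 0.0000 0.0000] k=[105 105 105 104 79 13 3 0 0]
t=11: x=[105.0000 105.0000 104.9700 103.2800 77.7700 14.6800 3.2100 0.0900 0.0000] k=[105 105 105 104 78 18 2 3 0]
t=12: x=[105.0000 105.0000 104.9700 103.2500 76.9800 19.3200 2.5100 2.8800 0.0900] k=[105 105 104 102 72 17 0 1 2]
t=13: x=[105.0000 104.9700 103.9700 101.1600 71.2500 18.1400 0.5400 1.0000 1.9700] k=[105 100 101 98 70 15 5 6 6]
t=14: x=[104.8500 100.1800 100.8800 97.2500 69.1900 16.3500 5.3300 5.9700 6.0000] k=[103 96 96 99 65 11 2 4 2]
t=15: x=[102.7900 96.2100 96.0900 97.8900 64.4000 12.3500 2.3300 3.8800 2.0600] k=[98 96 94 96 59 7 0 5 7]
t=16: x=[97.9400 96.0000 94.1200 94.8300 58.5500 8.3500 0.3600 4.9100 6.9400] k=[96 98 92 92 55 10 2 4 6]
t=17: x=[96.0600 97.7600 92.1800 90.8900 54.7600 11.1100 2.3000 4.0000 5.9400] k=[97 95 97 91 56 7 4 9 2]
t=18: x=[96.9400 95.1200 96.7600 90.1300 55.5800 8.3800 4.2400 8.6400 2.2100] k=[102 93 95 85 55 11 0 5 7]
t=19: x=[101.7300 93.3300 94.6400 84.4000 54.5800 11.9900 0.4800 4.9100 6.9400] k=[101 97 93 86 59 17 4 4 7]
t=20: x=[100.8800 97.0000 92.9100 85.4000 58.5500 17.8700 4.3900 4.0900 6.9100] k=[99 98 94 86 63 19 6 6 12]
t=21: x=[98.9700 97.9100 93.8800 85.5500 62.3700 19.9300 6.3900 6.1800 11.8200] k=[102 101 97 87 63 25 4 6 14]
t=22: x=[101.9700 100.9100 96.8200 86.5800 62.5800 25.5100 4.6900 6.1800 13.7600] k=[104 96 101 92 64 23 3 3 13]
t=23: x=[103.7600 96.3900 100.5800 91.4300 63.6100 23.6300 3.6000 3.3000 12.7000] k=[105 96 98 95 67 21 7 1 16]
t=24: x=[104.7300 96.3300 97.8500 94.2500 66.4600 21.9600 7.2400 1.6300 15.5500] k=[105 98 99 97 67 17 6 0 15]
t=25: x=[104.7900 98.2400 98.9100 96.1600 66.4000 18.1700 6.1500 0.6300 14.5500] k=[104 100 98 92 66 23 7 0 10]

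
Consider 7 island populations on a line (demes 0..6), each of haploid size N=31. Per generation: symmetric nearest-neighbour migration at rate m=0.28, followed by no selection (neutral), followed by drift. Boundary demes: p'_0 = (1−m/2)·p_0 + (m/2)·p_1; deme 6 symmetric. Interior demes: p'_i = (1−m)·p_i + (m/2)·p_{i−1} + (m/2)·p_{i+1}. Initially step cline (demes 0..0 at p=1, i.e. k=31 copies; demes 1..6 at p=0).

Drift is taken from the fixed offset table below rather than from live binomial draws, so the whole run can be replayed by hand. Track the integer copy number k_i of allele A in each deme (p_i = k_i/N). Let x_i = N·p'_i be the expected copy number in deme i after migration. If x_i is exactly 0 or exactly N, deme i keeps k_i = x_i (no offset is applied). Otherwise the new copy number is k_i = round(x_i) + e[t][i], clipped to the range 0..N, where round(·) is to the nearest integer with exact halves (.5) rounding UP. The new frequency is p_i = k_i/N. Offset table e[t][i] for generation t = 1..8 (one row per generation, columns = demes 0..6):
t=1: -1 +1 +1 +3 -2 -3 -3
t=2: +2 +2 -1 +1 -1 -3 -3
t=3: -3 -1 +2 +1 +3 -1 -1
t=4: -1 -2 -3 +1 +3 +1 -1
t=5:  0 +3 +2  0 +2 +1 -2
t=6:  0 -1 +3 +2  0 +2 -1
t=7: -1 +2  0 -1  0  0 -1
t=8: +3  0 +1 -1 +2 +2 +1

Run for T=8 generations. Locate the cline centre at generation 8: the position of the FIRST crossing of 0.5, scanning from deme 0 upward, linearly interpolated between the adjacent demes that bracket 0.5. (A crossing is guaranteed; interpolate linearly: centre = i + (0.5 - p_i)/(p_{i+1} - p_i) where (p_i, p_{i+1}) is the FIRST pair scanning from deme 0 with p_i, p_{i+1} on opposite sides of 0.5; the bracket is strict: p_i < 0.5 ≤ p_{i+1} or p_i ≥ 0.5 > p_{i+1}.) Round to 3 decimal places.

0.100

t=0: k=[31 0 0 0 0 0 0]
t=1: x=[26.6600 4.3400 0.0000 0.0000 0.0000 0.0000 0.0000] k=[26 5 0 0 0 0 0]
t=2: x=[23.0600 7.2400 0.7000 0.0000 0.0000 0.0000 0.0000] k=[25 9 0 0 0 0 0]
t=3: x=[22.7600 9.9800 1.2600 0.0000 0.0000 0.0000 0.0000] k=[20 9 3 0 0 0 0]
t=4: x=[18.4600 9.7000 3.4200 0.4200 0.0000 0.0000 0.0000] k=[17 8 0 1 0 0 0]
t=5: x=[15.7400 8.1400 1.2600 0.7200 0.1400 0.0000 0.0000] k=[16 11 3 1 2 0 0]
t=6: x=[15.3000 10.5800 3.8400 1.4200 1.5800 0.2800 0.0000] k=[15 10 7 3 2 2 0]
t=7: x=[14.3000 10.2800 6.8600 3.4200 2.1400 1.7200 0.2800] k=[13 12 7 2 2 2 0]
t=8: x=[12.8600 11.4400 7.0000 2.7000 2.0000 1.7200 0.2800] k=[16 11 8 2 4 4 1]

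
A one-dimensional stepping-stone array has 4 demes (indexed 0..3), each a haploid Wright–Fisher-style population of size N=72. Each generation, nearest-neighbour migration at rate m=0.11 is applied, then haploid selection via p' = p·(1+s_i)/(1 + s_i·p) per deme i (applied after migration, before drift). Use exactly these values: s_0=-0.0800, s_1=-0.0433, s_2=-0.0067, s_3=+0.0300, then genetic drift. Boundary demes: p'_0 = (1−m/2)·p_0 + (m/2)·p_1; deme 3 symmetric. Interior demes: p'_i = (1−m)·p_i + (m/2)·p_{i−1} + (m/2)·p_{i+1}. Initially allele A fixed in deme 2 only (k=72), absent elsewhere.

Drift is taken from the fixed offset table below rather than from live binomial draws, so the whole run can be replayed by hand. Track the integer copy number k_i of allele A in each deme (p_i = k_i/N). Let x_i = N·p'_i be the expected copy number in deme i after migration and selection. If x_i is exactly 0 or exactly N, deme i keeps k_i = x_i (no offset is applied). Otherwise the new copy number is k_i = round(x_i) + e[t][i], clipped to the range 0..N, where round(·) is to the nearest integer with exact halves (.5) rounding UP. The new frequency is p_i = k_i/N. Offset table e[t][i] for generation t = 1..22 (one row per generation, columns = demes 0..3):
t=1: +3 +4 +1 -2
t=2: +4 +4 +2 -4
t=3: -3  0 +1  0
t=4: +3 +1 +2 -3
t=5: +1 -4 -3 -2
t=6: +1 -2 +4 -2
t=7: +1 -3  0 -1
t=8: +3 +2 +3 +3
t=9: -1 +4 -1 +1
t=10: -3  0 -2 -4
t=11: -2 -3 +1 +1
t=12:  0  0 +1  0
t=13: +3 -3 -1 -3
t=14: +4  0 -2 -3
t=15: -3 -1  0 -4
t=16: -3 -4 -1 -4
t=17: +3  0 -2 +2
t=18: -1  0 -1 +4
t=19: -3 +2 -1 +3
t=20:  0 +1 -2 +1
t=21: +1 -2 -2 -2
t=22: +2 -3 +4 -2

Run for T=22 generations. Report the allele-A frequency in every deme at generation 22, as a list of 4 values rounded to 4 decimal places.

[0.0694, 0.0417, 0.1667, 0.1806]

t=0: k=[0 0 72 0]
t=1: x=[0.0000 3.7976 64.0325 4.0721] k=[0 8 65 2]
t=2: x=[0.4050 10.2981 58.3257 5.6162] k=[4 14 60 2]
t=3: x=[4.2073 15.4364 54.1900 5.3342] k=[1 15 55 5]
t=4: x=[1.6316 15.8754 49.9473 7.9568] k=[5 17 52 5]
t=5: x=[5.2402 17.6682 47.3812 7.7879] k=[6 14 44 6]
t=6: x=[5.9675 14.6857 40.1406 8.3047] k=[7 13 44 6]
t=7: x=[6.7990 13.8725 40.0856 8.3047] k=[8 11 40 7]
t=8: x=[7.5806 11.9813 36.4690 9.0462] k=[11 14 39 12]
t=9: x=[10.4008 14.6857 36.0190 13.8119] k=[9 19 35 15]
t=10: x=[8.8802 18.7105 32.8999 16.4725] k=[6 19 31 12]
t=11: x=[6.2242 18.3336 29.1783 13.3637] k=[4 15 30 14]
t=12: x=[4.2584 14.6955 28.1796 15.2320] k=[4 15 29 15]
t=13: x=[4.2584 14.6419 27.3459 16.1371] k=[7 12 26 13]
t=14: x=[6.7475 12.0445 24.4064 14.0462] k=[11 12 22 11]
t=15: x=[10.2971 12.0445 20.7456 11.8956] k=[7 11 21 8]
t=16: x=[6.6961 10.9138 19.6388 8.9440] k=[4 7 19 5]
t=17: x=[3.8496 7.2029 17.4809 5.9288] k=[7 7 15 8]
t=18: x=[6.4905 7.1498 14.0986 8.6065] k=[5 7 13 13]
t=19: x=[4.7280 6.9375 12.6000 13.3179] k=[2 9 12 16]
t=20: x=[2.2000 8.4444 11.9877 16.1472] k=[2 9 10 17]
t=21: x=[2.2000 8.3381 10.2707 16.9958] k=[3 6 8 15]
t=22: x=[2.9221 5.7080 8.2259 14.9623] k=[5 3 12 13]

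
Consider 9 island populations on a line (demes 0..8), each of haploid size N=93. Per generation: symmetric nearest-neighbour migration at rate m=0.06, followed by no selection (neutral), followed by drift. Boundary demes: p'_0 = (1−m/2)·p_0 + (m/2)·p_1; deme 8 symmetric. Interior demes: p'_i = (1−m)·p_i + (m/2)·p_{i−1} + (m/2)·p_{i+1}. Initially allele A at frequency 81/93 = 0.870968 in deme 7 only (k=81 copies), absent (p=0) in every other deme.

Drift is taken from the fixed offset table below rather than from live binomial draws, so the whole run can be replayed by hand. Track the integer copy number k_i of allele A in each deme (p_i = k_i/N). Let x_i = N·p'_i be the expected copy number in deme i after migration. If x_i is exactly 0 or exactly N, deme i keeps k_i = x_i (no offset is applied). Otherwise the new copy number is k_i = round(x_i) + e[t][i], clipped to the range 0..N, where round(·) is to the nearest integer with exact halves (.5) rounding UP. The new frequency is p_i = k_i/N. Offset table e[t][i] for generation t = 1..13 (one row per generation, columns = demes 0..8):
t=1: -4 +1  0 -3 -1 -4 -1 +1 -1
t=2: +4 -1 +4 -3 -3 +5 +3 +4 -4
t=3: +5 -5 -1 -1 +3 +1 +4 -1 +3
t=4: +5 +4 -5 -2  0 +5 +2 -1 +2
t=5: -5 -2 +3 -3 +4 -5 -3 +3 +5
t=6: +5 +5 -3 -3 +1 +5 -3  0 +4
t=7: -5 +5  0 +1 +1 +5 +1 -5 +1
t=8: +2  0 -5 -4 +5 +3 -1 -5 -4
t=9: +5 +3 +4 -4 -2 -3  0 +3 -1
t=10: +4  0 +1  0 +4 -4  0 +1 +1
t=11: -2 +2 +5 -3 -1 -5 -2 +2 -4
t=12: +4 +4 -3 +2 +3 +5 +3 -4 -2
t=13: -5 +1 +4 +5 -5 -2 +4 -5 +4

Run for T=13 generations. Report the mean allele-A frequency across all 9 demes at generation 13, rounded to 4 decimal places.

0.1374

t=0: k=[0 0 0 0 0 0 0 81 0]
t=1: x=[0.0000 0.0000 0.0000 0.0000 0.0000 0.0000 2.4300 76.1400 2.4300] k=[0 0 0 0 0 0 1 77 1]
t=2: x=[0.0000 0.0000 0.0000 0.0000 0.0000 0.0300 3.2500 72.4400 3.2800] k=[0 0 0 0 0 5 6 76 0]
t=3: x=[0.0000 0.0000 0.0000 0.0000 0.1500 4.8800 8.0700 71.6200 2.2800] k=[0 0 0 0 3 6 12 71 5]
t=4: x=[0.0000 0.0000 0.0000 0.0900 3.0000 6.0900 13.5900 67.2500 6.9800] k=[0 0 0 0 3 11 16 66 9]
t=5: x=[0.0000 0.0000 0.0000 0.0900 3.1500 10.9100 17.3500 62.7900 10.7100] k=[0 0 0 0 7 6 14 66 16]
t=6: x=[0.0000 0.0000 0.0000 0.2100 6.7600 6.2700 15.3200 62.9400 17.5000] k=[0 0 0 0 8 11 12 63 22]
t=7: x=[0.0000 0.0000 0.0000 0.2400 7.8500 10.9400 13.5000 60.2400 23.2300] k=[0 0 0 1 9 16 15 55 24]
t=8: x=[0.0000 0.0000 0.0300 1.2100 8.9700 15.7600 16.2300 52.8700 24.9300] k=[0 0 0 0 14 19 15 48 21]
t=9: x=[0.0000 0.0000 0.0000 0.4200 13.7300 18.7300 16.1100 46.2000 21.8100] k=[0 0 0 0 12 16 16 49 21]
t=10: x=[0.0000 0.0000 0.0000 0.3600 11.7600 15.8800 16.9900 47.1700 21.8400] k=[0 0 0 0 16 12 17 48 23]
t=11: x=[0.0000 0.0000 0.0000 0.4800 15.4000 12.2700 17.7800 46.3200 23.7500] k=[0 0 0 0 14 7 16 48 20]
t=12: x=[0.0000 0.0000 0.0000 0.4200 13.3700 7.4800 16.6900 46.2000 20.8400] k=[0 0 0 2 16 12 20 42 19]
t=13: x=[0.0000 0.0000 0.0600 2.3600 15.4600 12.3600 20.4200 40.6500 19.6900] k=[0 0 4 7 10 10 24 36 24]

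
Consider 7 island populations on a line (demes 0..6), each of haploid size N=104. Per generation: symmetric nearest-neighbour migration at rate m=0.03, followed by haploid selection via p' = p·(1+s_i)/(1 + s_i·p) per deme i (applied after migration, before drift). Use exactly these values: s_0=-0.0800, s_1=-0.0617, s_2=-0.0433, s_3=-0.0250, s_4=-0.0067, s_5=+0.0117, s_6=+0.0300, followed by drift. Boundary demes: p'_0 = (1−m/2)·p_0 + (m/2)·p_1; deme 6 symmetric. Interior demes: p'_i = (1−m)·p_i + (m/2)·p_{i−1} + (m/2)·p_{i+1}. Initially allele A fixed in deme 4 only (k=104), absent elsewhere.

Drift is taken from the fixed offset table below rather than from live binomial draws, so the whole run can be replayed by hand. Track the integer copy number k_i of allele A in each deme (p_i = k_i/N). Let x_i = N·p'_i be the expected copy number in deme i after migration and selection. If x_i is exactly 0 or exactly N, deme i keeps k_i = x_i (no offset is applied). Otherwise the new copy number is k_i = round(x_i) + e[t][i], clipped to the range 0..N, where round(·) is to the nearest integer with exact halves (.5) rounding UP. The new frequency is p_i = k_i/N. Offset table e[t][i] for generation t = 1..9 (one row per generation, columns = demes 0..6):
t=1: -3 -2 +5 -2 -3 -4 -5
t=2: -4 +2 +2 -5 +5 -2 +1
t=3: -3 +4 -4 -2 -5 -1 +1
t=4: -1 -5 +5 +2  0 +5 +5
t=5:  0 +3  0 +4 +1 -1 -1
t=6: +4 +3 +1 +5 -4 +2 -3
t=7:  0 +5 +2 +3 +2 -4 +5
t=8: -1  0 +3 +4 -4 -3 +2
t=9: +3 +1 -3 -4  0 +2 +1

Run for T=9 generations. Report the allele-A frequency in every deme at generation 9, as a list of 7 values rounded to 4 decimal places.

t=0: k=[0 0 0 0 104 0 0]
t=1: x=[0.0000 0.0000 0.0000 1.5216 100.8596 1.5780 0.0000] k=[0 0 0 0 98 0 0]
t=2: x=[0.0000 0.0000 0.0000 1.4338 95.0049 1.4870 0.0000] k=[0 0 0 0 100 0 0]
t=3: x=[0.0000 0.0000 0.0000 1.4630 96.9560 1.5173 0.0000] k=[0 0 0 0 92 1 0]
t=4: x=[0.0000 0.0000 0.0000 1.3459 89.1697 2.3769 0.0154] k=[0 0 0 3 89 7 5]
t=5: x=[0.0000 0.0000 0.0431 4.1431 86.3818 8.2883 5.1734] k=[0 0 0 8 87 7 4]
t=6: x=[0.0000 0.0000 0.1148 8.8577 84.5088 8.2429 4.1615] k=[0 0 1 14 81 10 1]
t=7: x=[0.0000 0.0141 1.1295 14.4913 78.8019 11.0443 1.1687] k=[0 5 3 17 81 7 6]
t=8: x=[0.0690 4.6064 3.1039 17.3804 78.8019 8.1823 6.1847] k=[0 5 6 21 75 5 8]
t=9: x=[0.0690 4.6488 5.9565 21.1551 72.9939 6.1621 8.1749] k=[3 6 3 17 73 8 9]

[0.0288, 0.0577, 0.0288, 0.1635, 0.7019, 0.0769, 0.0865]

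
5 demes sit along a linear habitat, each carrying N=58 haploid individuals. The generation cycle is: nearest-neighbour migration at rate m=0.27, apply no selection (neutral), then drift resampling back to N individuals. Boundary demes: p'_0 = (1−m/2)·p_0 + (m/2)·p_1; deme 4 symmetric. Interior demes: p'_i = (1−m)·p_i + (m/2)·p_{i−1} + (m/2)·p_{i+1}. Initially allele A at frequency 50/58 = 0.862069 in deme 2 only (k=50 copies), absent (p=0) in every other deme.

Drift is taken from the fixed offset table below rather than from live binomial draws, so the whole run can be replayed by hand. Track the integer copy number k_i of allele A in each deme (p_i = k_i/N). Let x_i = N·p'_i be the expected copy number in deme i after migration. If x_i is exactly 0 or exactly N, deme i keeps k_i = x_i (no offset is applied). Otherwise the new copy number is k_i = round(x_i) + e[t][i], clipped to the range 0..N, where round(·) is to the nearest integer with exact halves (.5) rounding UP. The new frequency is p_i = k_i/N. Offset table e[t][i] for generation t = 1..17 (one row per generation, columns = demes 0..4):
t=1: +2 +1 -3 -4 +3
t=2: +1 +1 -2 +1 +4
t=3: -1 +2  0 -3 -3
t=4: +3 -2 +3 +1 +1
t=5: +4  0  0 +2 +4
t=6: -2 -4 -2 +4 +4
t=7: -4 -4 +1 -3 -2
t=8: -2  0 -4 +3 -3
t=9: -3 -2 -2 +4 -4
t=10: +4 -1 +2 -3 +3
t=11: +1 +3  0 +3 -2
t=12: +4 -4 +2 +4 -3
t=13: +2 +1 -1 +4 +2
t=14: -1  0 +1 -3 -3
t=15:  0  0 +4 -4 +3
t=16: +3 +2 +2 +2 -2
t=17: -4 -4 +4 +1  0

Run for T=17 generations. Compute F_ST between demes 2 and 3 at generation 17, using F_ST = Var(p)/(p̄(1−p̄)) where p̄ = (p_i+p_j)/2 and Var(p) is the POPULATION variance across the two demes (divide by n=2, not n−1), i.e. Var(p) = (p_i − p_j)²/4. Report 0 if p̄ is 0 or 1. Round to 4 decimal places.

0.0134

t=0: k=[0 0 50 0 0]
t=1: x=[0.0000 6.7500 36.5000 6.7500 0.0000] k=[0 8 34 3 0]
t=2: x=[1.0800 10.4300 26.3050 6.7800 0.4050] k=[2 11 24 8 4]
t=3: x=[3.2150 11.5400 20.0850 9.6200 4.5400] k=[2 14 20 7 2]
t=4: x=[3.6200 13.1900 17.4350 8.0800 2.6750] k=[7 11 20 9 4]
t=5: x=[7.5400 11.6750 17.3000 9.8100 4.6750] k=[12 12 17 12 9]
t=6: x=[12.0000 12.6750 15.6500 12.2700 9.4050] k=[10 9 14 16 13]
t=7: x=[9.8650 9.8100 13.5950 15.3250 13.4050] k=[6 6 15 12 11]
t=8: x=[6.0000 7.2150 13.3800 12.2700 11.1350] k=[4 7 9 15 8]
t=9: x=[4.4050 6.8650 9.5400 13.2450 8.9450] k=[1 5 8 17 5]
t=10: x=[1.5400 4.8650 8.8100 14.1650 6.6200] k=[6 4 11 11 10]
t=11: x=[5.7300 5.2150 10.0550 10.8650 10.1350] k=[7 8 10 14 8]
t=12: x=[7.1350 8.1350 10.2700 12.6500 8.8100] k=[11 4 12 17 6]
t=13: x=[10.0550 6.0250 11.5950 14.8400 7.4850] k=[12 7 11 19 9]
t=14: x=[11.3250 8.2150 11.5400 16.5700 10.3500] k=[10 8 13 14 7]
t=15: x=[9.7300 8.9450 12.4600 12.9200 7.9450] k=[10 9 16 9 11]
t=16: x=[9.8650 10.0800 14.1100 10.2150 10.7300] k=[13 12 16 12 9]
t=17: x=[12.8650 12.6750 14.9200 12.1350 9.4050] k=[9 9 19 13 9]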